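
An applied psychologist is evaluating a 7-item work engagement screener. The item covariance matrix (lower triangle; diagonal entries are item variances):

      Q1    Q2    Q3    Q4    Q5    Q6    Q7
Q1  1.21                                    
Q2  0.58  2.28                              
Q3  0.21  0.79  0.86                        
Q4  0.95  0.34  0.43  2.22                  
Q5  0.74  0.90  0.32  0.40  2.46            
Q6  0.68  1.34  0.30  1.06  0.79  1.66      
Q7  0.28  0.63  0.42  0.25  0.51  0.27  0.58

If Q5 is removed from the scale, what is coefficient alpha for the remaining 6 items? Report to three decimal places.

α = 0.791

Remaining items: Q1, Q2, Q3, Q4, Q6, Q7 (k = 6).
sum of item variances = 1.21 + 2.28 + 0.86 + 2.22 + 1.66 + 0.58 = 8.81
σ²_T = 8.81 + 2 × 8.53 = 25.87
α (item deleted) = (6/5)·(1 − 8.81/25.87) = 0.791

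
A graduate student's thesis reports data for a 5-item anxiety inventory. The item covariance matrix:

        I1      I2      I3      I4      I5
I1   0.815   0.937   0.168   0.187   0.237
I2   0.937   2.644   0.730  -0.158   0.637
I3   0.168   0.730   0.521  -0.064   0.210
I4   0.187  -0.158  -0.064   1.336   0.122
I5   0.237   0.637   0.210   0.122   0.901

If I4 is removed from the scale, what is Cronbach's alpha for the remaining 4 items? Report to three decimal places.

Cronbach's alpha = 0.726

Remaining items: I1, I2, I3, I5 (k = 4).
sum of item variances = 0.815 + 2.644 + 0.521 + 0.901 = 4.881
σ²_T = 4.881 + 2 × 2.919 = 10.719
α (item deleted) = (4/3)·(1 − 4.881/10.719) = 0.726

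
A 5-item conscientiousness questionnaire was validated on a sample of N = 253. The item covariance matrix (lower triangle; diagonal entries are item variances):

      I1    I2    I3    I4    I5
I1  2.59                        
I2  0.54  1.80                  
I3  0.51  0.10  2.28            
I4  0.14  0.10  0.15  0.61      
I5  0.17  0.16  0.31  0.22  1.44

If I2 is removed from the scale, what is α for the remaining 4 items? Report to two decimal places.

α = 0.40

Remaining items: I1, I3, I4, I5 (k = 4).
Σσᵢ² = 2.59 + 2.28 + 0.61 + 1.44 = 6.92
total variance = 6.92 + 2 × 1.50 = 9.92
α (item deleted) = (4/3)·(1 − 6.92/9.92) = 0.40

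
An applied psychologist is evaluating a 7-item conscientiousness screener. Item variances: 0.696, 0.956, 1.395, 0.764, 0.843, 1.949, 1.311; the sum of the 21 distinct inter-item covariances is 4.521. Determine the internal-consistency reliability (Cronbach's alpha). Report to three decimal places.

sum of item variances = 0.696 + 0.956 + 1.395 + 0.764 + 0.843 + 1.949 + 1.311 = 7.914
Sum of distinct covariances = 4.521
total variance = sum of item variances + 2·Σcov = 7.914 + 2 × 4.521 = 16.956
α = (7/6)·(1 − 7.914/16.956) = 0.622

α = 0.622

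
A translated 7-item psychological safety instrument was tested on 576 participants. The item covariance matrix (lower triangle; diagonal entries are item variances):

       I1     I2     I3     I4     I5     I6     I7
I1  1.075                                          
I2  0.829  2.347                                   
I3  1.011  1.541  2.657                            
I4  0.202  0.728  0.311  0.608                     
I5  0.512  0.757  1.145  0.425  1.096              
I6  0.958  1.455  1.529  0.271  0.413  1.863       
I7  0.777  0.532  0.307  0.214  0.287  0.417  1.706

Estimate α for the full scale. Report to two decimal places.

α = 0.84

Σσᵢ² = 1.075 + 2.347 + 2.657 + 0.608 + 1.096 + 1.863 + 1.706 = 11.352
Σ_{i<j} σ_ij = 14.621
σ²_T = 11.352 + 2 × 14.621 = 40.594
α = (k/(k−1))·(1 − Σσᵢ²/σ²_T) = (7/6)·(1 − 11.352/40.594) = 0.84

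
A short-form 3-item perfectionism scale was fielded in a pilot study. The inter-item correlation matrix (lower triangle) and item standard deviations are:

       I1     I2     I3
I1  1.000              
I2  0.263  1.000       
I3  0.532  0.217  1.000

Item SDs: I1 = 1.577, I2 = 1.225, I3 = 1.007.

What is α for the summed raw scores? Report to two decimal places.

Σσ²ᵢ = 1.577² + 1.225² + 1.007² = 5.0016
Covariances σ_ij = r_ij · s_i · s_j:
  σ(I1,I2) = 0.263 × 1.577 × 1.225 = 0.5081
  σ(I1,I3) = 0.532 × 1.577 × 1.007 = 0.8448
  σ(I2,I3) = 0.217 × 1.225 × 1.007 = 0.2677
σ²_T = Σσ²ᵢ + 2·Σσ_ij = 5.0016 + 2 × 1.6206 = 8.2428
α = (3/2)·(1 − 5.0016/8.2428) = 0.59

α = 0.59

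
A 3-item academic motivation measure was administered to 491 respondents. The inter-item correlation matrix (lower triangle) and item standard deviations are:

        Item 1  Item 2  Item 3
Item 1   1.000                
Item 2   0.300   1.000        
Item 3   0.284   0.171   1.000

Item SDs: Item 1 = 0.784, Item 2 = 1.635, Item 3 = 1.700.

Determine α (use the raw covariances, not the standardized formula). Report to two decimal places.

Σσ²ᵢ = 0.784² + 1.635² + 1.700² = 6.1779
Covariances σ_ij = r_ij · s_i · s_j:
  σ(Item 1,Item 2) = 0.300 × 0.784 × 1.635 = 0.3846
  σ(Item 1,Item 3) = 0.284 × 0.784 × 1.700 = 0.3785
  σ(Item 2,Item 3) = 0.171 × 1.635 × 1.700 = 0.4753
σ²_T = Σσ²ᵢ + 2·Σσ_ij = 6.1779 + 2 × 1.2384 = 8.6547
α = (3/2)·(1 − 6.1779/8.6547) = 0.43

α = 0.43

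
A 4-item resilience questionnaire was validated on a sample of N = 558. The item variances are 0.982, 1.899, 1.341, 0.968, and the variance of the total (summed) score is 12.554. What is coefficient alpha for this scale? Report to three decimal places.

coefficient alpha = 0.782

Σσᵢ² = 0.982 + 1.899 + 1.341 + 0.968 = 5.190
α = (k/(k−1))·(1 − Σσᵢ²/σ²_T) = (4/3)·(1 − 5.190/12.554) = 0.782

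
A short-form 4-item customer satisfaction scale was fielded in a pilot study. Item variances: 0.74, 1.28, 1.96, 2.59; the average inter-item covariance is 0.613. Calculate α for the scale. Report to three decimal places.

α = 0.704

Σσ²ᵢ = 0.74 + 1.28 + 1.96 + 2.59 = 6.57
Sum of the 6 distinct covariances = 6 × 0.613 = 3.678
σ²_total = Σσ²ᵢ + 2·Σcov = 6.57 + 2 × 3.678 = 13.926
α = (4/3)·(1 − 6.57/13.926) = 0.704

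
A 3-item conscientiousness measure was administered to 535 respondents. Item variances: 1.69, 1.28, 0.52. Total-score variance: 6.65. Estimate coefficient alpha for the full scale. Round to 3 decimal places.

coefficient alpha = 0.713

Σσ²ᵢ = 1.69 + 1.28 + 0.52 = 3.49
α = (k/(k−1))·(1 − Σσ²ᵢ/Var(T)) = (3/2)·(1 − 3.49/6.65) = 0.713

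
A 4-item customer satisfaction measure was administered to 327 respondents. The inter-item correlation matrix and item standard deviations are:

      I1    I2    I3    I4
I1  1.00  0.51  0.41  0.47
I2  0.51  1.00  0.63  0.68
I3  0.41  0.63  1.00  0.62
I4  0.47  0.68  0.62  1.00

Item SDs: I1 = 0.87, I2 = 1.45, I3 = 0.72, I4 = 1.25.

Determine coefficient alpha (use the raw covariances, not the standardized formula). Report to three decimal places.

α = 0.813

Σσ²ᵢ = 0.87² + 1.45² + 0.72² + 1.25² = 4.9403
Covariances σ_ij = r_ij · s_i · s_j:
  σ(I1,I2) = 0.51 × 0.87 × 1.45 = 0.6434
  σ(I1,I3) = 0.41 × 0.87 × 0.72 = 0.2568
  σ(I1,I4) = 0.47 × 0.87 × 1.25 = 0.5111
  σ(I2,I3) = 0.63 × 1.45 × 0.72 = 0.6577
  σ(I2,I4) = 0.68 × 1.45 × 1.25 = 1.2325
  σ(I3,I4) = 0.62 × 0.72 × 1.25 = 0.5580
σ²_T = Σσ²ᵢ + 2·Σσ_ij = 4.9403 + 2 × 3.8595 = 12.6593
α = (4/3)·(1 − 4.9403/12.6593) = 0.813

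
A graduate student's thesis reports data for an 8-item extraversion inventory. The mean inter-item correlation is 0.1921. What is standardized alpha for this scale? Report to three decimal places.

Standardized α = k·r̄ / (1 + (k−1)·r̄) = 8 × 0.1921 / (1 + 7 × 0.1921)
  = 1.5368 / 2.3447 = 0.655

standardized alpha = 0.655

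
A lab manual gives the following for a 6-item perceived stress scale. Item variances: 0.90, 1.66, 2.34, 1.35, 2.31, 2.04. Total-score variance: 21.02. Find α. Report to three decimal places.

sum of item variances = 0.90 + 1.66 + 2.34 + 1.35 + 2.31 + 2.04 = 10.60
α = (k/(k−1))·(1 − sum of item variances/Var(T)) = (6/5)·(1 − 10.60/21.02) = 0.595

α = 0.595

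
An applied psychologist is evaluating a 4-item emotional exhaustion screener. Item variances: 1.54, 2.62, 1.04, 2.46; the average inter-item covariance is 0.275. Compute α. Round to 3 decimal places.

α = 0.401

sum of item variances = 1.54 + 2.62 + 1.04 + 2.46 = 7.66
Sum of the 6 distinct covariances = 6 × 0.275 = 1.650
σ²_total = sum of item variances + 2·Σcov = 7.66 + 2 × 1.650 = 10.960
α = (4/3)·(1 − 7.66/10.960) = 0.401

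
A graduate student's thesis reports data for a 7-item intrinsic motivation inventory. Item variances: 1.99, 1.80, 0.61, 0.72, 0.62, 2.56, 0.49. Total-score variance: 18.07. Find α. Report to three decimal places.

α = 0.599

Σσ²ᵢ = 1.99 + 1.80 + 0.61 + 0.72 + 0.62 + 2.56 + 0.49 = 8.79
α = (k/(k−1))·(1 − Σσ²ᵢ/σ²_total) = (7/6)·(1 − 8.79/18.07) = 0.599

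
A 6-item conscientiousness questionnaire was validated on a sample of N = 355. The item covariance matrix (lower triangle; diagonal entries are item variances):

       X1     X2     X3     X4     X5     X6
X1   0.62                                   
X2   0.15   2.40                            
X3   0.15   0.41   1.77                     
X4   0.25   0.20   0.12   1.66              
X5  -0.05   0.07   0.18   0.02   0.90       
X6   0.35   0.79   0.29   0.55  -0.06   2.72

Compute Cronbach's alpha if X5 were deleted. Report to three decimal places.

Remaining items: X1, X2, X3, X4, X6 (k = 5).
ΣVar(i) = 0.62 + 2.40 + 1.77 + 1.66 + 2.72 = 9.17
total variance = 9.17 + 2 × 3.26 = 15.69
α (item deleted) = (5/4)·(1 − 9.17/15.69) = 0.519

α = 0.519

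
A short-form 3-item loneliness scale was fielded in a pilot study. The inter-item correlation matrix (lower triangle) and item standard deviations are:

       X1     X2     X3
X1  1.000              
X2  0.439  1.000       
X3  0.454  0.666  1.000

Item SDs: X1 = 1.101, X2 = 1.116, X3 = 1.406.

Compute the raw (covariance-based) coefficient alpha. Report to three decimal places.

α = 0.762

Σσ²ᵢ = 1.101² + 1.116² + 1.406² = 4.4345
Covariances σ_ij = r_ij · s_i · s_j:
  σ(X1,X2) = 0.439 × 1.101 × 1.116 = 0.5394
  σ(X1,X3) = 0.454 × 1.101 × 1.406 = 0.7028
  σ(X2,X3) = 0.666 × 1.116 × 1.406 = 1.0450
σ²_T = Σσ²ᵢ + 2·Σσ_ij = 4.4345 + 2 × 2.2872 = 9.0089
α = (3/2)·(1 − 4.4345/9.0089) = 0.762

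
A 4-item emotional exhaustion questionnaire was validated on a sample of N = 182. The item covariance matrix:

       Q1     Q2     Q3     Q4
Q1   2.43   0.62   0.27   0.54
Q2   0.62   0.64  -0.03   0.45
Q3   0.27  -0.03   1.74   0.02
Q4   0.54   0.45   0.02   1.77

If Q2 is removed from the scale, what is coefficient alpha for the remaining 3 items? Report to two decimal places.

Remaining items: Q1, Q3, Q4 (k = 3).
sum of item variances = 2.43 + 1.74 + 1.77 = 5.94
Var(T) = 5.94 + 2 × 0.83 = 7.60
α (item deleted) = (3/2)·(1 − 5.94/7.60) = 0.33

α = 0.33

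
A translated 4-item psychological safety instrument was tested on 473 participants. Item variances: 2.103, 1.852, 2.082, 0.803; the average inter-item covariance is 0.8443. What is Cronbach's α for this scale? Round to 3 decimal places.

sum of item variances = 2.103 + 1.852 + 2.082 + 0.803 = 6.840
Sum of the 6 distinct covariances = 6 × 0.8443 = 5.0658
σ²_T = sum of item variances + 2·Σcov = 6.840 + 2 × 5.0658 = 16.9716
α = (4/3)·(1 − 6.840/16.9716) = 0.796

Cronbach's α = 0.796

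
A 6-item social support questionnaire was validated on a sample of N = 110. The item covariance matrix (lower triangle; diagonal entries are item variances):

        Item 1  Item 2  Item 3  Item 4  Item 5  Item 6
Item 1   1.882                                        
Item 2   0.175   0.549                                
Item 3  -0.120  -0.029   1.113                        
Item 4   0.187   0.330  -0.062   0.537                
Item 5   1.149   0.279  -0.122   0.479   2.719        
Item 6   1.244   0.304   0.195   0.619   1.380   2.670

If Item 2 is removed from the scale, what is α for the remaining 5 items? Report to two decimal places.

α = 0.66

Remaining items: Item 1, Item 3, Item 4, Item 5, Item 6 (k = 5).
sum of item variances = 1.882 + 1.113 + 0.537 + 2.719 + 2.670 = 8.921
σ²_total = 8.921 + 2 × 4.949 = 18.819
α (item deleted) = (5/4)·(1 − 8.921/18.819) = 0.66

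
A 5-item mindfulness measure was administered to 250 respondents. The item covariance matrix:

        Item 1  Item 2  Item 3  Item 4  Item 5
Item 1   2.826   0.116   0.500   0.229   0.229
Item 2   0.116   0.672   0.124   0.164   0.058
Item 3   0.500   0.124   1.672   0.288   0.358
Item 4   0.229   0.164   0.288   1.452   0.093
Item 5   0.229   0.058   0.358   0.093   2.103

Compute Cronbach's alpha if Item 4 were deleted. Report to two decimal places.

Remaining items: Item 1, Item 2, Item 3, Item 5 (k = 4).
sum of item variances = 2.826 + 0.672 + 1.672 + 2.103 = 7.273
Var(T) = 7.273 + 2 × 1.385 = 10.043
α (item deleted) = (4/3)·(1 − 7.273/10.043) = 0.37

Cronbach's alpha = 0.37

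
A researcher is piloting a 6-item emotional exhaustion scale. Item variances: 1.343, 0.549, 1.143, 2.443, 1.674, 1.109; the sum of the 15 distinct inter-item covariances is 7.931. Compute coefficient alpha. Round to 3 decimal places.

sum of item variances = 1.343 + 0.549 + 1.143 + 2.443 + 1.674 + 1.109 = 8.261
Sum of distinct covariances = 7.931
total variance = sum of item variances + 2·Σcov = 8.261 + 2 × 7.931 = 24.123
α = (6/5)·(1 − 8.261/24.123) = 0.789

α = 0.789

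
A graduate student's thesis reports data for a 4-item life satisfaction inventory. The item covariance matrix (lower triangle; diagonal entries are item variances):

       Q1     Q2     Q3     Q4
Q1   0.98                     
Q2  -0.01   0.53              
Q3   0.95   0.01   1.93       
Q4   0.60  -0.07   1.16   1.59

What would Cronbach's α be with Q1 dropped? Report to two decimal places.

Remaining items: Q2, Q3, Q4 (k = 3).
Σσ²ᵢ = 0.53 + 1.93 + 1.59 = 4.05
σ²_T = 4.05 + 2 × 1.10 = 6.25
α (item deleted) = (3/2)·(1 − 4.05/6.25) = 0.53

Cronbach's α = 0.53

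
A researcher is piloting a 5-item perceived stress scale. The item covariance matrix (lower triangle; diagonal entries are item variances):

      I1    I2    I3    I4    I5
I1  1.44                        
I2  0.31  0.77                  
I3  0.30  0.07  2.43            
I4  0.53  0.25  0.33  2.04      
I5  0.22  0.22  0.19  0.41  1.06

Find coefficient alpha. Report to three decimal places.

α = 0.528

Σσᵢ² = 1.44 + 0.77 + 2.43 + 2.04 + 1.06 = 7.74
Sum of off-diagonal covariances = 2.83
σ²_T = 7.74 + 2 × 2.83 = 13.40
α = (k/(k−1))·(1 − Σσᵢ²/σ²_T) = (5/4)·(1 − 7.74/13.40) = 0.528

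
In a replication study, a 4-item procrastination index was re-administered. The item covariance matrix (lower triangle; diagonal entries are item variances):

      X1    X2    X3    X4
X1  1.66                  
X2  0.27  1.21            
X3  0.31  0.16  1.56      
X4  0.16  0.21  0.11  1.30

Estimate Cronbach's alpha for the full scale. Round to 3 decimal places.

Σσ²ᵢ = 1.66 + 1.21 + 1.56 + 1.30 = 5.73
Sum of off-diagonal covariances = 1.22
σ²_total = 5.73 + 2 × 1.22 = 8.17
α = (k/(k−1))·(1 − Σσ²ᵢ/σ²_total) = (4/3)·(1 − 5.73/8.17) = 0.398

Cronbach's alpha = 0.398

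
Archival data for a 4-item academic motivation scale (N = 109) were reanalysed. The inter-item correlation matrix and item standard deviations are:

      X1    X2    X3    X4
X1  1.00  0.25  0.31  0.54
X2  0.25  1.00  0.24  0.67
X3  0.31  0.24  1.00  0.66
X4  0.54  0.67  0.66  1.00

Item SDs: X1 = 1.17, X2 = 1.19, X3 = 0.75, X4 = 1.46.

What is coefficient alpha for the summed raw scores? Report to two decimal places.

Σσ²ᵢ = 1.17² + 1.19² + 0.75² + 1.46² = 5.4791
Covariances σ_ij = r_ij · s_i · s_j:
  σ(X1,X2) = 0.25 × 1.17 × 1.19 = 0.3481
  σ(X1,X3) = 0.31 × 1.17 × 0.75 = 0.2720
  σ(X1,X4) = 0.54 × 1.17 × 1.46 = 0.9224
  σ(X2,X3) = 0.24 × 1.19 × 0.75 = 0.2142
  σ(X2,X4) = 0.67 × 1.19 × 1.46 = 1.1641
  σ(X3,X4) = 0.66 × 0.75 × 1.46 = 0.7227
σ²_T = Σσ²ᵢ + 2·Σσ_ij = 5.4791 + 2 × 3.6435 = 12.7661
α = (4/3)·(1 − 5.4791/12.7661) = 0.76

coefficient alpha = 0.76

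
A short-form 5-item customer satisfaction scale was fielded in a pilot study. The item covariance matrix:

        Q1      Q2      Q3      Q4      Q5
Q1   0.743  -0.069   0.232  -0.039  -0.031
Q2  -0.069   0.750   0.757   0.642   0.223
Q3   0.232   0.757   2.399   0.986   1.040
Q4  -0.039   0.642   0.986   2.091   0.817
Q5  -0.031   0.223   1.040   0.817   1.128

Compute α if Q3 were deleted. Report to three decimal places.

α = 0.528

Remaining items: Q1, Q2, Q4, Q5 (k = 4).
ΣVar(i) = 0.743 + 0.750 + 2.091 + 1.128 = 4.712
total variance = 4.712 + 2 × 1.543 = 7.798
α (item deleted) = (4/3)·(1 − 4.712/7.798) = 0.528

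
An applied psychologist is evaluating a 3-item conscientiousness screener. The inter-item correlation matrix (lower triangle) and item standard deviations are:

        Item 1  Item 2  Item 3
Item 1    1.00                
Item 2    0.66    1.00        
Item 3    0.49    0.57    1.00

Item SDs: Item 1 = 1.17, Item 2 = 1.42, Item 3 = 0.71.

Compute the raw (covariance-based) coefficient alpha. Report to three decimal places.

α = 0.775

Σσ²ᵢ = 1.17² + 1.42² + 0.71² = 3.8894
Covariances σ_ij = r_ij · s_i · s_j:
  σ(Item 1,Item 2) = 0.66 × 1.17 × 1.42 = 1.0965
  σ(Item 1,Item 3) = 0.49 × 1.17 × 0.71 = 0.4070
  σ(Item 2,Item 3) = 0.57 × 1.42 × 0.71 = 0.5747
σ²_T = Σσ²ᵢ + 2·Σσ_ij = 3.8894 + 2 × 2.0782 = 8.0458
α = (3/2)·(1 − 3.8894/8.0458) = 0.775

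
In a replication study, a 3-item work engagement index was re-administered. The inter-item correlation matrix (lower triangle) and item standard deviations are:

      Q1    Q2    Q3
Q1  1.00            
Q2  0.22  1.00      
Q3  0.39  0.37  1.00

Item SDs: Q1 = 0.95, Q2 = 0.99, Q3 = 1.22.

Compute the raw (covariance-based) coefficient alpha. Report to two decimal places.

coefficient alpha = 0.59

Σσ²ᵢ = 0.95² + 0.99² + 1.22² = 3.3710
Covariances σ_ij = r_ij · s_i · s_j:
  σ(Q1,Q2) = 0.22 × 0.95 × 0.99 = 0.2069
  σ(Q1,Q3) = 0.39 × 0.95 × 1.22 = 0.4520
  σ(Q2,Q3) = 0.37 × 0.99 × 1.22 = 0.4469
σ²_T = Σσ²ᵢ + 2·Σσ_ij = 3.3710 + 2 × 1.1058 = 5.5826
α = (3/2)·(1 − 3.3710/5.5826) = 0.59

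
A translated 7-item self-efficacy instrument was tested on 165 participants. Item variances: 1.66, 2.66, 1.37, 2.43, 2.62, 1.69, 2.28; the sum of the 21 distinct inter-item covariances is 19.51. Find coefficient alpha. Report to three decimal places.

Σσ²ᵢ = 1.66 + 2.66 + 1.37 + 2.43 + 2.62 + 1.69 + 2.28 = 14.71
Sum of distinct covariances = 19.51
σ²_total = Σσ²ᵢ + 2·Σcov = 14.71 + 2 × 19.51 = 53.73
α = (7/6)·(1 − 14.71/53.73) = 0.847

α = 0.847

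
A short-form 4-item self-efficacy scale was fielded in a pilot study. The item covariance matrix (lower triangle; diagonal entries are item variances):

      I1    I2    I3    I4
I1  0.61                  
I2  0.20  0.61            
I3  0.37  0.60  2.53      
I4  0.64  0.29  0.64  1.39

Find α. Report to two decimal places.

α = 0.69

ΣVar(i) = 0.61 + 0.61 + 2.53 + 1.39 = 5.14
Sum of the distinct covariances = 2.74
Var(T) = 5.14 + 2 × 2.74 = 10.62
α = (k/(k−1))·(1 − ΣVar(i)/Var(T)) = (4/3)·(1 − 5.14/10.62) = 0.69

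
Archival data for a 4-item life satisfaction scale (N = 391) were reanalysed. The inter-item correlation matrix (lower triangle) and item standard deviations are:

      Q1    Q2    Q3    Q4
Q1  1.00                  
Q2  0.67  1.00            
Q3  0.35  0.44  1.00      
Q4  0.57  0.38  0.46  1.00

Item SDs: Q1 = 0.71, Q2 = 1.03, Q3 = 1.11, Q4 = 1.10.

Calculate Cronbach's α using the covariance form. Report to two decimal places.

α = 0.77

Σσ²ᵢ = 0.71² + 1.03² + 1.11² + 1.10² = 4.0071
Covariances σ_ij = r_ij · s_i · s_j:
  σ(Q1,Q2) = 0.67 × 0.71 × 1.03 = 0.4900
  σ(Q1,Q3) = 0.35 × 0.71 × 1.11 = 0.2758
  σ(Q1,Q4) = 0.57 × 0.71 × 1.10 = 0.4452
  σ(Q2,Q3) = 0.44 × 1.03 × 1.11 = 0.5031
  σ(Q2,Q4) = 0.38 × 1.03 × 1.10 = 0.4305
  σ(Q3,Q4) = 0.46 × 1.11 × 1.10 = 0.5617
σ²_T = Σσ²ᵢ + 2·Σσ_ij = 4.0071 + 2 × 2.7063 = 9.4197
α = (4/3)·(1 − 4.0071/9.4197) = 0.77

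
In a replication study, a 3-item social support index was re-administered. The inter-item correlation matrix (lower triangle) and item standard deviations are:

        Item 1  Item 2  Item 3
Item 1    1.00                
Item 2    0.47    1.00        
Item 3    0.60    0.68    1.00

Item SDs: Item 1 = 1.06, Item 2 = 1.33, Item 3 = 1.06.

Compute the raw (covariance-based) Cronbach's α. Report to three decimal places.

Σσ²ᵢ = 1.06² + 1.33² + 1.06² = 4.0161
Covariances σ_ij = r_ij · s_i · s_j:
  σ(Item 1,Item 2) = 0.47 × 1.06 × 1.33 = 0.6626
  σ(Item 1,Item 3) = 0.60 × 1.06 × 1.06 = 0.6742
  σ(Item 2,Item 3) = 0.68 × 1.33 × 1.06 = 0.9587
σ²_T = Σσ²ᵢ + 2·Σσ_ij = 4.0161 + 2 × 2.2955 = 8.6071
α = (3/2)·(1 − 4.0161/8.6071) = 0.800

Cronbach's α = 0.800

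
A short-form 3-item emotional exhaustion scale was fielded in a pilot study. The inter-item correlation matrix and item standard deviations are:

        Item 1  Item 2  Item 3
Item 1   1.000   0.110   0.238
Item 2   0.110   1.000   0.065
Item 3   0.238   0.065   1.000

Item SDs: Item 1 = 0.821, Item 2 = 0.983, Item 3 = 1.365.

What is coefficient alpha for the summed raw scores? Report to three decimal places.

α = 0.303

Σσ²ᵢ = 0.821² + 0.983² + 1.365² = 3.5036
Covariances σ_ij = r_ij · s_i · s_j:
  σ(Item 1,Item 2) = 0.110 × 0.821 × 0.983 = 0.0888
  σ(Item 1,Item 3) = 0.238 × 0.821 × 1.365 = 0.2667
  σ(Item 2,Item 3) = 0.065 × 0.983 × 1.365 = 0.0872
σ²_T = Σσ²ᵢ + 2·Σσ_ij = 3.5036 + 2 × 0.4427 = 4.3890
α = (3/2)·(1 − 3.5036/4.3890) = 0.303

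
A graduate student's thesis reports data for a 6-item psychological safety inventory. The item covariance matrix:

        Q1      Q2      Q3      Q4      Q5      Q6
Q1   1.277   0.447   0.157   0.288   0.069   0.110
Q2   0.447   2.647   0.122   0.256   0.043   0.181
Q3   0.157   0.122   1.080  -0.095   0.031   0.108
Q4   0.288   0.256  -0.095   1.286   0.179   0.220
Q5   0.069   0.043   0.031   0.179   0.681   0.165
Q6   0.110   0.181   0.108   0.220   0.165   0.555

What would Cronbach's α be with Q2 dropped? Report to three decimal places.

Cronbach's α = 0.419

Remaining items: Q1, Q3, Q4, Q5, Q6 (k = 5).
Σσ²ᵢ = 1.277 + 1.080 + 1.286 + 0.681 + 0.555 = 4.879
σ²_T = 4.879 + 2 × 1.232 = 7.343
α (item deleted) = (5/4)·(1 − 4.879/7.343) = 0.419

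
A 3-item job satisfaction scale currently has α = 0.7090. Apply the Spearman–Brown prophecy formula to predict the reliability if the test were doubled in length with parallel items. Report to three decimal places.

Length factor m = 2
α' = m·α / (1 + (m−1)·α)
   = 2 × 0.7090 / (1 + (2 − 1) × 0.7090)
   = 1.4180 / 1.7090 = 0.830

predicted reliability = 0.830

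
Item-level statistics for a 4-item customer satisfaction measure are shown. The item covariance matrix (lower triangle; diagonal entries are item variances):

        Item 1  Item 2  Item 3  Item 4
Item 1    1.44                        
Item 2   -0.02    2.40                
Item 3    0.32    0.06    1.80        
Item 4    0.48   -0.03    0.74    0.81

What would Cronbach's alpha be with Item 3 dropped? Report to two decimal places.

Remaining items: Item 1, Item 2, Item 4 (k = 3).
sum of item variances = 1.44 + 2.40 + 0.81 = 4.65
total variance = 4.65 + 2 × 0.43 = 5.51
α (item deleted) = (3/2)·(1 − 4.65/5.51) = 0.23

Cronbach's alpha = 0.23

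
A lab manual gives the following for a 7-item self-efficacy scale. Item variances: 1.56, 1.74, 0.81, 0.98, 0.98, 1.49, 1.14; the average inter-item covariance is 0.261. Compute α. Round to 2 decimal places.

ΣVar(i) = 1.56 + 1.74 + 0.81 + 0.98 + 0.98 + 1.49 + 1.14 = 8.70
Sum of the 21 distinct covariances = 21 × 0.261 = 5.481
Var(T) = ΣVar(i) + 2·Σcov = 8.70 + 2 × 5.481 = 19.662
α = (7/6)·(1 − 8.70/19.662) = 0.65

α = 0.65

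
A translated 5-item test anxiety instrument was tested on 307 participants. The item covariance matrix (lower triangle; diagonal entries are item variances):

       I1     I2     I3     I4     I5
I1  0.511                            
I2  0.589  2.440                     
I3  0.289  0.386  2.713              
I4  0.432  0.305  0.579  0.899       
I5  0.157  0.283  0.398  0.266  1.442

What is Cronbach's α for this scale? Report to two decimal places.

α = 0.60

Σσ²ᵢ = 0.511 + 2.440 + 2.713 + 0.899 + 1.442 = 8.005
Sum of the distinct covariances = 3.684
σ²_total = 8.005 + 2 × 3.684 = 15.373
α = (k/(k−1))·(1 − Σσ²ᵢ/σ²_total) = (5/4)·(1 − 8.005/15.373) = 0.60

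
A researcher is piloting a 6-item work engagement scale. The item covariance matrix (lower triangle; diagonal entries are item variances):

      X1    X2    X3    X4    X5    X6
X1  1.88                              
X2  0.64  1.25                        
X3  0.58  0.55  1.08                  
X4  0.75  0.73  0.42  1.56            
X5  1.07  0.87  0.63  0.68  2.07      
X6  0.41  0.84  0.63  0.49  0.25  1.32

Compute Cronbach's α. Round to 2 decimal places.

ΣVar(i) = 1.88 + 1.25 + 1.08 + 1.56 + 2.07 + 1.32 = 9.16
Σ_{i<j} σ_ij = 9.54
total variance = 9.16 + 2 × 9.54 = 28.24
α = (k/(k−1))·(1 − ΣVar(i)/total variance) = (6/5)·(1 − 9.16/28.24) = 0.81

Cronbach's α = 0.81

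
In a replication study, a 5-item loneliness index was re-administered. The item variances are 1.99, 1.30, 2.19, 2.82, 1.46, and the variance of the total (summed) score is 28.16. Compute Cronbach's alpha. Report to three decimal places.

Σσᵢ² = 1.99 + 1.30 + 2.19 + 2.82 + 1.46 = 9.76
α = (k/(k−1))·(1 − Σσᵢ²/total variance) = (5/4)·(1 − 9.76/28.16) = 0.817

Cronbach's alpha = 0.817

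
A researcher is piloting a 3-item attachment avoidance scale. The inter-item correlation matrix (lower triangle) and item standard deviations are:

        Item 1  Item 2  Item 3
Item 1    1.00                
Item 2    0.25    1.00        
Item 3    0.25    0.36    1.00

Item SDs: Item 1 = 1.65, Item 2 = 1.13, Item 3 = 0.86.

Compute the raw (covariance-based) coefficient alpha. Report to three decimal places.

coefficient alpha = 0.496

Σσ²ᵢ = 1.65² + 1.13² + 0.86² = 4.7390
Covariances σ_ij = r_ij · s_i · s_j:
  σ(Item 1,Item 2) = 0.25 × 1.65 × 1.13 = 0.4661
  σ(Item 1,Item 3) = 0.25 × 1.65 × 0.86 = 0.3547
  σ(Item 2,Item 3) = 0.36 × 1.13 × 0.86 = 0.3498
σ²_T = Σσ²ᵢ + 2·Σσ_ij = 4.7390 + 2 × 1.1706 = 7.0802
α = (3/2)·(1 − 4.7390/7.0802) = 0.496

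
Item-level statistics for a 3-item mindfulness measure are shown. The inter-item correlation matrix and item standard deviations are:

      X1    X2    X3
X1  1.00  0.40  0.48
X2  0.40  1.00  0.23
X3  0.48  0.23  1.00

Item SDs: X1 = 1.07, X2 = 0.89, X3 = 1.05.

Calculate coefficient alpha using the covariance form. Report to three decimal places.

coefficient alpha = 0.641

Σσ²ᵢ = 1.07² + 0.89² + 1.05² = 3.0395
Covariances σ_ij = r_ij · s_i · s_j:
  σ(X1,X2) = 0.40 × 1.07 × 0.89 = 0.3809
  σ(X1,X3) = 0.48 × 1.07 × 1.05 = 0.5393
  σ(X2,X3) = 0.23 × 0.89 × 1.05 = 0.2149
σ²_T = Σσ²ᵢ + 2·Σσ_ij = 3.0395 + 2 × 1.1351 = 5.3097
α = (3/2)·(1 − 3.0395/5.3097) = 0.641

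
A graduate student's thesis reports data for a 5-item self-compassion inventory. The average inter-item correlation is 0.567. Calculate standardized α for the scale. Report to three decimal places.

Standardized α = k·r̄ / (1 + (k−1)·r̄) = 5 × 0.567 / (1 + 4 × 0.567)
  = 2.8350 / 3.2680 = 0.868

α = 0.868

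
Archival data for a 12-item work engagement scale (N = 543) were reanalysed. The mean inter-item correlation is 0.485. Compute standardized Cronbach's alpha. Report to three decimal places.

α = 0.919

Standardized α = k·r̄ / (1 + (k−1)·r̄) = 12 × 0.485 / (1 + 11 × 0.485)
  = 5.8200 / 6.3350 = 0.919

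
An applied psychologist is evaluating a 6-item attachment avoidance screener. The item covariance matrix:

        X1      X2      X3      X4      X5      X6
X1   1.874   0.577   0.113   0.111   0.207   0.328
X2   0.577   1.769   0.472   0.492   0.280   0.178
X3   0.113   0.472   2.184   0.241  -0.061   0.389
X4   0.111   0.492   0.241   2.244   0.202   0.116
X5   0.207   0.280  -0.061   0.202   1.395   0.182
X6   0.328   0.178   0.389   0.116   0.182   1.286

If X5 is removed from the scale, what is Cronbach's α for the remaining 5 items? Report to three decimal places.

Remaining items: X1, X2, X3, X4, X6 (k = 5).
Σσᵢ² = 1.874 + 1.769 + 2.184 + 2.244 + 1.286 = 9.357
Var(T) = 9.357 + 2 × 3.017 = 15.391
α (item deleted) = (5/4)·(1 − 9.357/15.391) = 0.490

Cronbach's α = 0.490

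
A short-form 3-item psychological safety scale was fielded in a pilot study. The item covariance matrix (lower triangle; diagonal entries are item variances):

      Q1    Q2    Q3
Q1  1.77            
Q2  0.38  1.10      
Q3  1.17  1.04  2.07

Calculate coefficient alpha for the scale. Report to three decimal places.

Σσ²ᵢ = 1.77 + 1.10 + 2.07 = 4.94
Sum of off-diagonal covariances = 2.59
σ²_total = 4.94 + 2 × 2.59 = 10.12
α = (k/(k−1))·(1 − Σσ²ᵢ/σ²_total) = (3/2)·(1 − 4.94/10.12) = 0.768

coefficient alpha = 0.768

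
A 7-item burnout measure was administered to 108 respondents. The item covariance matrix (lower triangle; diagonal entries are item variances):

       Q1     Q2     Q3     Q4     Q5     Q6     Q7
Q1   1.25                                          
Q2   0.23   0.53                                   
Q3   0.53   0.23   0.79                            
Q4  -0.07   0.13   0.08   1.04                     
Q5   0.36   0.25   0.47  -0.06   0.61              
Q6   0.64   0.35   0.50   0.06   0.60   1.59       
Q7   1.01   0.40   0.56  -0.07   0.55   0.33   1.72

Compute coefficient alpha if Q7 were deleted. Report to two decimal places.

Remaining items: Q1, Q2, Q3, Q4, Q5, Q6 (k = 6).
Σσᵢ² = 1.25 + 0.53 + 0.79 + 1.04 + 0.61 + 1.59 = 5.81
σ²_total = 5.81 + 2 × 4.30 = 14.41
α (item deleted) = (6/5)·(1 − 5.81/14.41) = 0.72

α = 0.72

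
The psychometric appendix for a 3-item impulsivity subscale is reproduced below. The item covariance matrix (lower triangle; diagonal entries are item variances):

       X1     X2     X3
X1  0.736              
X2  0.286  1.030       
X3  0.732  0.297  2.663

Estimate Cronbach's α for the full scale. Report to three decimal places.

Cronbach's α = 0.559

ΣVar(i) = 0.736 + 1.030 + 2.663 = 4.429
Σ_{i<j} σ_ij = 1.315
total variance = 4.429 + 2 × 1.315 = 7.059
α = (k/(k−1))·(1 − ΣVar(i)/total variance) = (3/2)·(1 − 4.429/7.059) = 0.559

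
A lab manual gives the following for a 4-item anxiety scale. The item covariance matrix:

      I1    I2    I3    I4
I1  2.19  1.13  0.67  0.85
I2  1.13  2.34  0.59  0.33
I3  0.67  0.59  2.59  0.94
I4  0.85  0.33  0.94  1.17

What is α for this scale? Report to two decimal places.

α = 0.69

Σσ²ᵢ = 2.19 + 2.34 + 2.59 + 1.17 = 8.29
Σ_{i<j} σ_ij = 4.51
σ²_T = 8.29 + 2 × 4.51 = 17.31
α = (k/(k−1))·(1 − Σσ²ᵢ/σ²_T) = (4/3)·(1 − 8.29/17.31) = 0.69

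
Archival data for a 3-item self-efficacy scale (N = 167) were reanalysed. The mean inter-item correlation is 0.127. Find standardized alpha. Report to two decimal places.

α = 0.30

Standardized α = k·r̄ / (1 + (k−1)·r̄) = 3 × 0.127 / (1 + 2 × 0.127)
  = 0.3810 / 1.2540 = 0.30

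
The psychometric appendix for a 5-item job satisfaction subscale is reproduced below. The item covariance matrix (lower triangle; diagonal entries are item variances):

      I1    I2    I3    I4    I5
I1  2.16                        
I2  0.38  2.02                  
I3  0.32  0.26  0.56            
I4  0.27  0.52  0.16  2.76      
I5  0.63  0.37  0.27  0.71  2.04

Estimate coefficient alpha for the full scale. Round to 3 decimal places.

Σσ²ᵢ = 2.16 + 2.02 + 0.56 + 2.76 + 2.04 = 9.54
Σ_{i<j} σ_ij = 3.89
total variance = 9.54 + 2 × 3.89 = 17.32
α = (k/(k−1))·(1 − Σσ²ᵢ/total variance) = (5/4)·(1 − 9.54/17.32) = 0.561

coefficient alpha = 0.561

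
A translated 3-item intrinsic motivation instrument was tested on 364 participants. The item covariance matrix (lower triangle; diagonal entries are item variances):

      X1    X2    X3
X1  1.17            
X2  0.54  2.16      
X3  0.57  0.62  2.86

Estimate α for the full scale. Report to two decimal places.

α = 0.54

ΣVar(i) = 1.17 + 2.16 + 2.86 = 6.19
Sum of off-diagonal covariances = 1.73
σ²_T = 6.19 + 2 × 1.73 = 9.65
α = (k/(k−1))·(1 − ΣVar(i)/σ²_T) = (3/2)·(1 − 6.19/9.65) = 0.54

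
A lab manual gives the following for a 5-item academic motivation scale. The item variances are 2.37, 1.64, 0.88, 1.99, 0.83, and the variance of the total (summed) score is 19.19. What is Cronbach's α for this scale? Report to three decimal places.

Σσᵢ² = 2.37 + 1.64 + 0.88 + 1.99 + 0.83 = 7.71
α = (k/(k−1))·(1 − Σσᵢ²/Var(T)) = (5/4)·(1 − 7.71/19.19) = 0.748

Cronbach's α = 0.748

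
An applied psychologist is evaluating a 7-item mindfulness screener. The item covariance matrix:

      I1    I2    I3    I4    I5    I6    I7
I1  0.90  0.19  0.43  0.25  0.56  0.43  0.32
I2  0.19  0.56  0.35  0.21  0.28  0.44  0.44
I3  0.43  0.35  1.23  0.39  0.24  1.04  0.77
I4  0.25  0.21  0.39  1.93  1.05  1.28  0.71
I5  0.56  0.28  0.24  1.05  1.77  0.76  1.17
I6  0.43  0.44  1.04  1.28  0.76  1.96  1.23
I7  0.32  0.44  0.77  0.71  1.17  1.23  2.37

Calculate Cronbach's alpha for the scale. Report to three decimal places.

α = 0.817

Σσᵢ² = 0.90 + 0.56 + 1.23 + 1.93 + 1.77 + 1.96 + 2.37 = 10.72
Sum of the distinct covariances = 12.54
σ²_T = 10.72 + 2 × 12.54 = 35.80
α = (k/(k−1))·(1 − Σσᵢ²/σ²_T) = (7/6)·(1 − 10.72/35.80) = 0.817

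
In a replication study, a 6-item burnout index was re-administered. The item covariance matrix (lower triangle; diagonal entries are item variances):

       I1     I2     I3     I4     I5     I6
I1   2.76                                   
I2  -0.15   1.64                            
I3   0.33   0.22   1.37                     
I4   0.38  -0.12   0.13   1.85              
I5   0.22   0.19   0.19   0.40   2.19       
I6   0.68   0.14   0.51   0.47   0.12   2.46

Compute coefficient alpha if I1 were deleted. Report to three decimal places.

Remaining items: I2, I3, I4, I5, I6 (k = 5).
sum of item variances = 1.64 + 1.37 + 1.85 + 2.19 + 2.46 = 9.51
σ²_T = 9.51 + 2 × 2.25 = 14.01
α (item deleted) = (5/4)·(1 − 9.51/14.01) = 0.401

coefficient alpha = 0.401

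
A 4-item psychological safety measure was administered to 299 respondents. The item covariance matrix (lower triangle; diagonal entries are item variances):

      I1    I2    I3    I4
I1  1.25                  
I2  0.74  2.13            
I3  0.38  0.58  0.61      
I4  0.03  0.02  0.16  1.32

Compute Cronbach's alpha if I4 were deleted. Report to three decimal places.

Remaining items: I1, I2, I3 (k = 3).
Σσ²ᵢ = 1.25 + 2.13 + 0.61 = 3.99
σ²_T = 3.99 + 2 × 1.70 = 7.39
α (item deleted) = (3/2)·(1 − 3.99/7.39) = 0.690

Cronbach's alpha = 0.690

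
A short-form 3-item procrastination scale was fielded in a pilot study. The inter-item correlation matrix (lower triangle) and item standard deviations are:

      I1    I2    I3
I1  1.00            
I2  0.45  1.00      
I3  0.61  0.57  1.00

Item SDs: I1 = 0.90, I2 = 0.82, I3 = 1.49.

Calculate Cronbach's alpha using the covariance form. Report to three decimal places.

Σσ²ᵢ = 0.90² + 0.82² + 1.49² = 3.7025
Covariances σ_ij = r_ij · s_i · s_j:
  σ(I1,I2) = 0.45 × 0.90 × 0.82 = 0.3321
  σ(I1,I3) = 0.61 × 0.90 × 1.49 = 0.8180
  σ(I2,I3) = 0.57 × 0.82 × 1.49 = 0.6964
σ²_T = Σσ²ᵢ + 2·Σσ_ij = 3.7025 + 2 × 1.8465 = 7.3955
α = (3/2)·(1 − 3.7025/7.3955) = 0.749

α = 0.749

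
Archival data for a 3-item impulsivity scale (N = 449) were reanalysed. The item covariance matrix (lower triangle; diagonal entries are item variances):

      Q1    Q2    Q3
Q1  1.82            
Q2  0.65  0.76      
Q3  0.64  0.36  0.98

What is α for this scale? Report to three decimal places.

sum of item variances = 1.82 + 0.76 + 0.98 = 3.56
Σ_{i<j} σ_ij = 1.65
σ²_total = 3.56 + 2 × 1.65 = 6.86
α = (k/(k−1))·(1 − sum of item variances/σ²_total) = (3/2)·(1 − 3.56/6.86) = 0.722

α = 0.722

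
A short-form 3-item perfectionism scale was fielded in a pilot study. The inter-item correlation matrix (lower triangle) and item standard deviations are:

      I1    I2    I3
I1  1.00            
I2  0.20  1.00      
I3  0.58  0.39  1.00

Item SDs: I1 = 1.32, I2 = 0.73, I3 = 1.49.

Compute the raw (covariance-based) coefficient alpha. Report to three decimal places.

Σσ²ᵢ = 1.32² + 0.73² + 1.49² = 4.4954
Covariances σ_ij = r_ij · s_i · s_j:
  σ(I1,I2) = 0.20 × 1.32 × 0.73 = 0.1927
  σ(I1,I3) = 0.58 × 1.32 × 1.49 = 1.1407
  σ(I2,I3) = 0.39 × 0.73 × 1.49 = 0.4242
σ²_T = Σσ²ᵢ + 2·Σσ_ij = 4.4954 + 2 × 1.7576 = 8.0106
α = (3/2)·(1 − 4.4954/8.0106) = 0.658

coefficient alpha = 0.658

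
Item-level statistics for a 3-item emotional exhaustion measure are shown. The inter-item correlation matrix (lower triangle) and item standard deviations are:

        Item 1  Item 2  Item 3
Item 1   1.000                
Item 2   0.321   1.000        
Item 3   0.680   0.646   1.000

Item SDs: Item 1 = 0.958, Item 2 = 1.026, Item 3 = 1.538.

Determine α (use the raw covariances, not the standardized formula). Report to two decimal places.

Σσ²ᵢ = 0.958² + 1.026² + 1.538² = 4.3359
Covariances σ_ij = r_ij · s_i · s_j:
  σ(Item 1,Item 2) = 0.321 × 0.958 × 1.026 = 0.3155
  σ(Item 1,Item 3) = 0.680 × 0.958 × 1.538 = 1.0019
  σ(Item 2,Item 3) = 0.646 × 1.026 × 1.538 = 1.0194
σ²_T = Σσ²ᵢ + 2·Σσ_ij = 4.3359 + 2 × 2.3368 = 9.0095
α = (3/2)·(1 − 4.3359/9.0095) = 0.78

α = 0.78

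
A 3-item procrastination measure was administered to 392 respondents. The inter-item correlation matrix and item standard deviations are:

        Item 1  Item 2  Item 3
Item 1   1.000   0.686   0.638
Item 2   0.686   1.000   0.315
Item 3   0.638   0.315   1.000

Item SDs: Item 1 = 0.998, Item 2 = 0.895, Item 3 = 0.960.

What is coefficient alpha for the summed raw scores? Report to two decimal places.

Σσ²ᵢ = 0.998² + 0.895² + 0.960² = 2.7186
Covariances σ_ij = r_ij · s_i · s_j:
  σ(Item 1,Item 2) = 0.686 × 0.998 × 0.895 = 0.6127
  σ(Item 1,Item 3) = 0.638 × 0.998 × 0.960 = 0.6113
  σ(Item 2,Item 3) = 0.315 × 0.895 × 0.960 = 0.2706
σ²_T = Σσ²ᵢ + 2·Σσ_ij = 2.7186 + 2 × 1.4946 = 5.7078
α = (3/2)·(1 − 2.7186/5.7078) = 0.79

α = 0.79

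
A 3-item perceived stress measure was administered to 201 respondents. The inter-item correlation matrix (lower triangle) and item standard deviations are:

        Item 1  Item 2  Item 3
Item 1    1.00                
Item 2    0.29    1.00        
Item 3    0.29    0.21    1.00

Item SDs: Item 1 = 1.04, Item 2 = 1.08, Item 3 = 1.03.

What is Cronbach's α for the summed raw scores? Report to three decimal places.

Cronbach's α = 0.517

Σσ²ᵢ = 1.04² + 1.08² + 1.03² = 3.3089
Covariances σ_ij = r_ij · s_i · s_j:
  σ(Item 1,Item 2) = 0.29 × 1.04 × 1.08 = 0.3257
  σ(Item 1,Item 3) = 0.29 × 1.04 × 1.03 = 0.3106
  σ(Item 2,Item 3) = 0.21 × 1.08 × 1.03 = 0.2336
σ²_T = Σσ²ᵢ + 2·Σσ_ij = 3.3089 + 2 × 0.8699 = 5.0487
α = (3/2)·(1 − 3.3089/5.0487) = 0.517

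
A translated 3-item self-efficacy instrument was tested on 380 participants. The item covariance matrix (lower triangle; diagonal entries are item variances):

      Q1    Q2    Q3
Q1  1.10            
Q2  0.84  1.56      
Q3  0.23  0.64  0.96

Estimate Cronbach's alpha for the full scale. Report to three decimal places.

α = 0.729

sum of item variances = 1.10 + 1.56 + 0.96 = 3.62
Σ_{i<j} σ_ij = 1.71
σ²_total = 3.62 + 2 × 1.71 = 7.04
α = (k/(k−1))·(1 − sum of item variances/σ²_total) = (3/2)·(1 − 3.62/7.04) = 0.729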